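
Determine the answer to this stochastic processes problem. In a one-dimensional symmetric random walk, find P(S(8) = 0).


P(S(8) = 0) = C(8,4) / 4^4
= 70 / 256
= 0.2734

0.2734


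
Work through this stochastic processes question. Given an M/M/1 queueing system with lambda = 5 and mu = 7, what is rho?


rho = lambda/mu
= 5/7
= 0.7143

0.7143


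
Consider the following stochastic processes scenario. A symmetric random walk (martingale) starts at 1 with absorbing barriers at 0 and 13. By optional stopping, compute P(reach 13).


By optional stopping theorem: E(M at tau) = M(0) = 1
P(hit 13)*13 + P(hit 0)*0 = 1
P(hit 13) = (1 - 0)/(13 - 0) = 1/13 = 0.0769

0.0769


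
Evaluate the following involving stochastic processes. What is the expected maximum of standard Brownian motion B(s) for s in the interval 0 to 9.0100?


E(max B(s)) = sqrt(2t/pi)
= sqrt(2*9.0100/pi)
= sqrt(5.7359)
= 2.3950

2.3950


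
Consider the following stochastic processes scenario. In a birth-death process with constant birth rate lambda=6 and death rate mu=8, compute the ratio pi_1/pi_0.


For birth-death process, pi_n/pi_0 = (lambda/mu)^n
= (6/8)^1
= 0.7500

0.7500


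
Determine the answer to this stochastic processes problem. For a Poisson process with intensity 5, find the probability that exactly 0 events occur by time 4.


P(N(t)=k) = (lambda*t)^k * exp(-lambda*t) / k!
lambda*t = 20
= 20^0 * exp(-20) / 0!
= 1 * 2.0612e-09 / 1
= 2.0612e-09

2.0612e-09


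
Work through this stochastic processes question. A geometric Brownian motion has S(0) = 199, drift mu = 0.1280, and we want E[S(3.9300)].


E[S(t)] = S(0) * exp(mu * t)
= 199 * exp(0.1280 * 3.9300)
= 199 * 1.6537
= 329.0945

329.0945


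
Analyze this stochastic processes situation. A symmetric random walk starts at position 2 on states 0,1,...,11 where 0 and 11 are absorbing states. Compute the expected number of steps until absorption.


For symmetric RW on 0,...,N with absorbing barriers, E(i) = i*(N-i)
E(2) = 2 * 9 = 18

18


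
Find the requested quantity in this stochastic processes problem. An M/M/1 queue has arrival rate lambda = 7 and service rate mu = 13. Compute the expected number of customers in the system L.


rho = 7/13 = 0.5385
L = rho/(1-rho)
= 0.5385/0.4615
= 1.1667

1.1667


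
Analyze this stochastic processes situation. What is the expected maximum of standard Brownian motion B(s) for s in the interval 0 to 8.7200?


E(max B(s)) = sqrt(2t/pi)
= sqrt(2*8.7200/pi)
= sqrt(5.5513)
= 2.3561

2.3561


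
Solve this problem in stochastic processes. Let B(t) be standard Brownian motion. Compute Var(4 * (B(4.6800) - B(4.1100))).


Var(alpha*(B(t)-B(s))) = alpha^2 * (t-s)
= 4^2 * (4.6800 - 4.1100)
= 16 * 0.5700
= 9.1200

9.1200


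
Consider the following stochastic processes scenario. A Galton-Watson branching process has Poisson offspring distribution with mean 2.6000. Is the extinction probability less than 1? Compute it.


Since mu = 2.6000 > 1, extinction prob q < 1.
Solve s = exp(mu*(s-1)) iteratively.
q = 0.0951

0.0951


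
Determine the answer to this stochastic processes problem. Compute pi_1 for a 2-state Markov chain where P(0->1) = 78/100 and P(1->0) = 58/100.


Stationary distribution: pi_0 = p10/(p01+p10), pi_1 = p01/(p01+p10)
p01 = 0.7800, p10 = 0.5800
pi_1 = 0.5735

0.5735


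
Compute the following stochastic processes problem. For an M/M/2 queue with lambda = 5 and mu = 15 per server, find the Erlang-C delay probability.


a = lambda/mu = 0.3333
rho = a/c = 0.1667
Erlang-C formula applied:
C(c,a) = 0.0476

0.0476


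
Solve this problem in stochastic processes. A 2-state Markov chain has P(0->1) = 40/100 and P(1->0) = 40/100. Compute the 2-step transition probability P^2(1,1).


Computing P^2 by matrix multiplication.
P = [[0.6000, 0.4000], [0.4000, 0.6000]]
After raising P to the power 2:
P^2(1,1) = 0.5200

0.5200


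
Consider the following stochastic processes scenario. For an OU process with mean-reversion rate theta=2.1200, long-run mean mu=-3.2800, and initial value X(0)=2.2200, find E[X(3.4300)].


E[X(t)] = mu + (X(0) - mu)*exp(-theta*t)
= -3.2800 + (2.2200 - -3.2800)*exp(-2.1200*3.4300)
= -3.2800 + 5.5000 * 6.9500e-04
= -3.2762

-3.2762


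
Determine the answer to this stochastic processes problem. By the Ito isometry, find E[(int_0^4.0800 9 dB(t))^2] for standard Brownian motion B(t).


By Ito isometry: E[(int f dB)^2] = int f^2 dt
= 9^2 * 4.0800
= 81 * 4.0800 = 330.4800

330.4800


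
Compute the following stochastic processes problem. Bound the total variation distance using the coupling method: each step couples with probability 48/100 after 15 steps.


TV distance bound <= (1-delta)^n
= (1 - 0.4800)^15
= 0.5200^15
= 5.4960e-05

5.4960e-05


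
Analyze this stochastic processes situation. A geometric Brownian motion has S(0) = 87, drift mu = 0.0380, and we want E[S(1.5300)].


E[S(t)] = S(0) * exp(mu * t)
= 87 * exp(0.0380 * 1.5300)
= 87 * 1.0599
= 92.2081

92.2081


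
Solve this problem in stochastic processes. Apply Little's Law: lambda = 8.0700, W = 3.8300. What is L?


Little's Law: L = lambda * W
= 8.0700 * 3.8300
= 30.9081

30.9081


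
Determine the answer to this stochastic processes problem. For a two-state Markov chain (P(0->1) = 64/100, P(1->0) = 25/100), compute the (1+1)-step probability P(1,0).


P^2 = P^1 * P^1
Computing via matrix multiplication of the transition matrix.
Entry (1,0) of P^2 = 0.2775

0.2775


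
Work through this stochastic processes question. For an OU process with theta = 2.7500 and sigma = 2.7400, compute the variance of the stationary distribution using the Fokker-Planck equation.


Stationary variance = sigma^2 / (2*theta)
= 2.7400^2 / (2*2.7500)
= 7.5076 / 5.5000
= 1.3650

1.3650


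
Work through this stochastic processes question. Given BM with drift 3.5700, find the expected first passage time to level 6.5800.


Expected first passage time = a/mu
= 6.5800/3.5700
= 1.8431

1.8431


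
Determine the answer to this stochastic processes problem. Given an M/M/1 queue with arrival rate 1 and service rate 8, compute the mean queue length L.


rho = 1/8 = 0.1250
L = rho/(1-rho)
= 0.1250/0.8750
= 0.1429

0.1429


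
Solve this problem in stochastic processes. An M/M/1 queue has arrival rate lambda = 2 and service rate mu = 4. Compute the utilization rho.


rho = lambda/mu
= 2/4
= 0.5000

0.5000


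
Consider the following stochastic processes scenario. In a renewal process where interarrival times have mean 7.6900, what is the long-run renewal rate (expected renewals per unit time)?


Long-run renewal rate = 1/E(X)
= 1/7.6900
= 0.1300

0.1300


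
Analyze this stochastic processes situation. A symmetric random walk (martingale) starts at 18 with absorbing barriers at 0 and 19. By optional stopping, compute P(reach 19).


By optional stopping theorem: E(M at tau) = M(0) = 18
P(hit 19)*19 + P(hit 0)*0 = 18
P(hit 19) = (18 - 0)/(19 - 0) = 18/19 = 0.9474

0.9474


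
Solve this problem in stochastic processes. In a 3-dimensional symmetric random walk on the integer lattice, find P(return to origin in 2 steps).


P(return in 2 steps) = P(reverse first step) = 1/(2d)
= 1/6
= 0.1667

0.1667


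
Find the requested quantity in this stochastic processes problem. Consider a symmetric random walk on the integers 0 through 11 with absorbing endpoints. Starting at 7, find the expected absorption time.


For symmetric RW on 0,...,N with absorbing barriers, E(i) = i*(N-i)
E(7) = 7 * 4 = 28

28


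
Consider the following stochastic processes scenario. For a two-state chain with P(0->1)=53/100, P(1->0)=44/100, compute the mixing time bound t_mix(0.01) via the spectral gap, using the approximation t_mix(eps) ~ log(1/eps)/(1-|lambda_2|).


lambda_2 = |1 - p01 - p10| = |1 - 0.5300 - 0.4400| = 0.0300
t_mix ~ log(1/eps)/(1 - |lambda_2|)
= log(100)/(1 - 0.0300) = 4.6052/0.9700
= 4.7476

4.7476


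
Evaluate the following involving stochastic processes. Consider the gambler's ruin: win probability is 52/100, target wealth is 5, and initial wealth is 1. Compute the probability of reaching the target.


Gambler's ruin formula:
r = q/p = 0.4800/0.5200 = 0.9231
P(win) = (1 - r^i)/(1 - r^N)
= (1 - 0.9231^1)/(1 - 0.9231^5)
= 0.2332

0.2332


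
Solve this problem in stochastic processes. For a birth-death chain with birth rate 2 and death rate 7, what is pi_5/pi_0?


For birth-death process, pi_n/pi_0 = (lambda/mu)^n
= (2/7)^5
= 0.0019

0.0019


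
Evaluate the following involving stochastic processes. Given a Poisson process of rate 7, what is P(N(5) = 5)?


P(N(t)=k) = (lambda*t)^k * exp(-lambda*t) / k!
lambda*t = 35
= 35^5 * exp(-35) / 5!
= 52521875 * 6.3051e-16 / 120
= 2.7596e-10

2.7596e-10


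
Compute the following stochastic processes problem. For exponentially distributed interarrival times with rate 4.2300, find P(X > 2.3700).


P(X > t) = exp(-lambda * t)
= exp(-4.2300 * 2.3700)
= exp(-10.0251) = 4.4275e-05

4.4275e-05


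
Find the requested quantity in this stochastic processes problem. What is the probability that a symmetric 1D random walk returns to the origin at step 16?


P(S(16) = 0) = C(16,8) / 4^8
= 12870 / 65536
= 0.1964

0.1964


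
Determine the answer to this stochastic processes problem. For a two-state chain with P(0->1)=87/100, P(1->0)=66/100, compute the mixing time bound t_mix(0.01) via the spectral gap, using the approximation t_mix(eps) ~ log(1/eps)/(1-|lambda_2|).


lambda_2 = |1 - p01 - p10| = |1 - 0.8700 - 0.6600| = 0.5300
t_mix ~ log(1/eps)/(1 - |lambda_2|)
= log(100)/(1 - 0.5300) = 4.6052/0.4700
= 9.7982

9.7982


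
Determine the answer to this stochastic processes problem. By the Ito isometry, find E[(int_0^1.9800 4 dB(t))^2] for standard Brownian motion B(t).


By Ito isometry: E[(int f dB)^2] = int f^2 dt
= 4^2 * 1.9800
= 16 * 1.9800 = 31.6800

31.6800


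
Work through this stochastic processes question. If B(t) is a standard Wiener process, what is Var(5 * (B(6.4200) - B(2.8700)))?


Var(alpha*(B(t)-B(s))) = alpha^2 * (t-s)
= 5^2 * (6.4200 - 2.8700)
= 25 * 3.5500
= 88.7500

88.7500


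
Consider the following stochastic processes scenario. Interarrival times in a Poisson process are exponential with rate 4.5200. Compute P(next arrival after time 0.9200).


P(X > t) = exp(-lambda * t)
= exp(-4.5200 * 0.9200)
= exp(-4.1584) = 0.0156

0.0156


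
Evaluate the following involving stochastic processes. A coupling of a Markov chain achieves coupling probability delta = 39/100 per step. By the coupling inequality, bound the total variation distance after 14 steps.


TV distance bound <= (1-delta)^n
= (1 - 0.3900)^14
= 0.6100^14
= 9.8768e-04

9.8768e-04


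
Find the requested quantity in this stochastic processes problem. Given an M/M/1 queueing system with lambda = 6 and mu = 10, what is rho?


rho = lambda/mu
= 6/10
= 0.6000

0.6000


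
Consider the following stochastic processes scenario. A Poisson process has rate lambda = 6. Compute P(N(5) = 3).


P(N(t)=k) = (lambda*t)^k * exp(-lambda*t) / k!
lambda*t = 30
= 30^3 * exp(-30) / 3!
= 27000 * 9.3576e-14 / 6
= 4.2109e-10

4.2109e-10


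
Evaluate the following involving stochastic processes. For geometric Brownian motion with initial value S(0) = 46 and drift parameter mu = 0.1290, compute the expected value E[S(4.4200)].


E[S(t)] = S(0) * exp(mu * t)
= 46 * exp(0.1290 * 4.4200)
= 46 * 1.7686
= 81.3549

81.3549


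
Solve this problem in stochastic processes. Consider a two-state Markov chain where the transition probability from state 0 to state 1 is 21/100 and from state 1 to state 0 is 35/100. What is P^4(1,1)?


Computing P^4 by matrix multiplication.
P = [[0.7900, 0.2100], [0.3500, 0.6500]]
After raising P to the power 4:
P^4(1,1) = 0.3984

0.3984


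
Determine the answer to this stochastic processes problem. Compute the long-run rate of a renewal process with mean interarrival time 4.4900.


Long-run renewal rate = 1/E(X)
= 1/4.4900
= 0.2227

0.2227


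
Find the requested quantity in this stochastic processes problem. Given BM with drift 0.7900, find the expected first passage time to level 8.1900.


Expected first passage time = a/mu
= 8.1900/0.7900
= 10.3671

10.3671


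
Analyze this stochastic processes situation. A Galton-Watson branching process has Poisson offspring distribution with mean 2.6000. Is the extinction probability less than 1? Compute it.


Since mu = 2.6000 > 1, extinction prob q < 1.
Solve s = exp(mu*(s-1)) iteratively.
q = 0.0951

0.0951


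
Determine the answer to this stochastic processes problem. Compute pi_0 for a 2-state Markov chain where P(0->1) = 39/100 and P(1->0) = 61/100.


Stationary distribution: pi_0 = p10/(p01+p10), pi_1 = p01/(p01+p10)
p01 = 0.3900, p10 = 0.6100
pi_0 = 0.6100

0.6100


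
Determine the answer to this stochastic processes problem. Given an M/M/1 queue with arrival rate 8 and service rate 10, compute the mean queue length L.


rho = 8/10 = 0.8000
L = rho/(1-rho)
= 0.8000/0.2000
= 4.0000

4.0000


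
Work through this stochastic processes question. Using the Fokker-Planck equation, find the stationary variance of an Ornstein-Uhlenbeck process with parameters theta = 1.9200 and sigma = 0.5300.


Stationary variance = sigma^2 / (2*theta)
= 0.5300^2 / (2*1.9200)
= 0.2809 / 3.8400
= 0.0732

0.0732


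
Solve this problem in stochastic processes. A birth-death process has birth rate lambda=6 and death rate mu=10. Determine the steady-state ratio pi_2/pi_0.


For birth-death process, pi_n/pi_0 = (lambda/mu)^n
= (6/10)^2
= 0.3600

0.3600


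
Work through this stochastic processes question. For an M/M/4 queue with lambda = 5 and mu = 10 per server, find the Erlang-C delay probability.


a = lambda/mu = 0.5000
rho = a/c = 0.1250
Erlang-C formula applied:
C(c,a) = 0.0018

0.0018


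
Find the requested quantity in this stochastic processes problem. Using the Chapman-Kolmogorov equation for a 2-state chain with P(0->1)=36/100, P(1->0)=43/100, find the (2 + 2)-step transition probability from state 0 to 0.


P^4 = P^2 * P^2
Computing via matrix multiplication of the transition matrix.
Entry (0,0) of P^4 = 0.5452

0.5452


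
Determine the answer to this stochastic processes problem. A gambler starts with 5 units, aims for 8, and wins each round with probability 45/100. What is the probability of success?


Gambler's ruin formula:
r = q/p = 0.5500/0.4500 = 1.2222
P(win) = (1 - r^i)/(1 - r^N)
= (1 - 1.2222^5)/(1 - 1.2222^8)
= 0.4341

0.4341


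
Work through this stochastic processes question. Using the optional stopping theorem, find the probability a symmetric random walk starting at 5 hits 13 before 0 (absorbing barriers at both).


By optional stopping theorem: E(M at tau) = M(0) = 5
P(hit 13)*13 + P(hit 0)*0 = 5
P(hit 13) = (5 - 0)/(13 - 0) = 5/13 = 0.3846

0.3846


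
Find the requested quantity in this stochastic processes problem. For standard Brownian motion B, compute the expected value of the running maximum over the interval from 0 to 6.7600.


E(max B(s)) = sqrt(2t/pi)
= sqrt(2*6.7600/pi)
= sqrt(4.3035)
= 2.0745

2.0745


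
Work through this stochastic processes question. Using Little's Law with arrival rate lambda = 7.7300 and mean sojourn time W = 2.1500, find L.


Little's Law: L = lambda * W
= 7.7300 * 2.1500
= 16.6195

16.6195


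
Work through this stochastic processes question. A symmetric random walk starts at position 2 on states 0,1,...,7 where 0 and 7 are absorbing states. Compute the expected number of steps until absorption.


For symmetric RW on 0,...,N with absorbing barriers, E(i) = i*(N-i)
E(2) = 2 * 5 = 10

10


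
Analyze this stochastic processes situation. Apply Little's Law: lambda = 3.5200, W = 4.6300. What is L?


Little's Law: L = lambda * W
= 3.5200 * 4.6300
= 16.2976

16.2976


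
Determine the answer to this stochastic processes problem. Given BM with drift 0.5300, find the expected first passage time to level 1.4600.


Expected first passage time = a/mu
= 1.4600/0.5300
= 2.7547

2.7547


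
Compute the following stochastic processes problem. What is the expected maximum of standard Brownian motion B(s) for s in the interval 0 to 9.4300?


E(max B(s)) = sqrt(2t/pi)
= sqrt(2*9.4300/pi)
= sqrt(6.0033)
= 2.4502

2.4502


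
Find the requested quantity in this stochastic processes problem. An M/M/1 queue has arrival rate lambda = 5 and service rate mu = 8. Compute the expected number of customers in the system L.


rho = 5/8 = 0.6250
L = rho/(1-rho)
= 0.6250/0.3750
= 1.6667

1.6667


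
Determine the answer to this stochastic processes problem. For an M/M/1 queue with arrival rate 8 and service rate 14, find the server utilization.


rho = lambda/mu
= 8/14
= 0.5714

0.5714


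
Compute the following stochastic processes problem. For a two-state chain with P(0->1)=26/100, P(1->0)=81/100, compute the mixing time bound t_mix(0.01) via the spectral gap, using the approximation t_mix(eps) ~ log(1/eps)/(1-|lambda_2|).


lambda_2 = |1 - p01 - p10| = |1 - 0.2600 - 0.8100| = 0.0700
t_mix ~ log(1/eps)/(1 - |lambda_2|)
= log(100)/(1 - 0.0700) = 4.6052/0.9300
= 4.9518

4.9518


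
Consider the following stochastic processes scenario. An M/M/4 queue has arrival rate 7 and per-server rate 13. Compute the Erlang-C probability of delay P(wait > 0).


a = lambda/mu = 0.5385
rho = a/c = 0.1346
Erlang-C formula applied:
C(c,a) = 0.0024

0.0024


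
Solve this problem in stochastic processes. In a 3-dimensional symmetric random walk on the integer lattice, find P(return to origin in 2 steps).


P(return in 2 steps) = P(reverse first step) = 1/(2d)
= 1/6
= 0.1667

0.1667


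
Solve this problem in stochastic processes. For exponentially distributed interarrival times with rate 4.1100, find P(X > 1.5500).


P(X > t) = exp(-lambda * t)
= exp(-4.1100 * 1.5500)
= exp(-6.3705) = 0.0017

0.0017


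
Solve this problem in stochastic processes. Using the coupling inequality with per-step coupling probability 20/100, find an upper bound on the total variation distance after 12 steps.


TV distance bound <= (1-delta)^n
= (1 - 0.2000)^12
= 0.8000^12
= 0.0687

0.0687


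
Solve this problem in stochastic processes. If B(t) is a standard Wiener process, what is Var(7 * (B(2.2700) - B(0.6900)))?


Var(alpha*(B(t)-B(s))) = alpha^2 * (t-s)
= 7^2 * (2.2700 - 0.6900)
= 49 * 1.5800
= 77.4200

77.4200


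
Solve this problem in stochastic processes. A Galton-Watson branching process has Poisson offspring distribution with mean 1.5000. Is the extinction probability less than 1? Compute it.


Since mu = 1.5000 > 1, extinction prob q < 1.
Solve s = exp(mu*(s-1)) iteratively.
q = 0.4172

0.4172


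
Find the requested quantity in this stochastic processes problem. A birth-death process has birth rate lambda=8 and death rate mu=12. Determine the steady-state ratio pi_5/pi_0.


For birth-death process, pi_n/pi_0 = (lambda/mu)^n
= (8/12)^5
= 0.1317

0.1317


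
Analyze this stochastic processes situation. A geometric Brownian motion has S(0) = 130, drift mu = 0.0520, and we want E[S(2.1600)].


E[S(t)] = S(0) * exp(mu * t)
= 130 * exp(0.0520 * 2.1600)
= 130 * 1.1189
= 145.4532

145.4532


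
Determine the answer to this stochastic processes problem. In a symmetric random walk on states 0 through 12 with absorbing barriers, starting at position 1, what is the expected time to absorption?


For symmetric RW on 0,...,N with absorbing barriers, E(i) = i*(N-i)
E(1) = 1 * 11 = 11

11


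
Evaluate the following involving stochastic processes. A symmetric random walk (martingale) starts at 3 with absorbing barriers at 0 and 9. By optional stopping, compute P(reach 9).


By optional stopping theorem: E(M at tau) = M(0) = 3
P(hit 9)*9 + P(hit 0)*0 = 3
P(hit 9) = (3 - 0)/(9 - 0) = 1/3 = 0.3333

0.3333


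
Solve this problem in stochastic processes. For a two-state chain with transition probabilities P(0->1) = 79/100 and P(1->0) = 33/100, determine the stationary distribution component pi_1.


Stationary distribution: pi_0 = p10/(p01+p10), pi_1 = p01/(p01+p10)
p01 = 0.7900, p10 = 0.3300
pi_1 = 0.7054

0.7054


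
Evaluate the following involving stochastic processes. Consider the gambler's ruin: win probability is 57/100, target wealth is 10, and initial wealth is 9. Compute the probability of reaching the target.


Gambler's ruin formula:
r = q/p = 0.4300/0.5700 = 0.7544
P(win) = (1 - r^i)/(1 - r^N)
= (1 - 0.7544^9)/(1 - 0.7544^10)
= 0.9793

0.9793


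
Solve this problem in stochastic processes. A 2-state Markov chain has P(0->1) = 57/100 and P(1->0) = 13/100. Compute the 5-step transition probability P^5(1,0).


Computing P^5 by matrix multiplication.
P = [[0.4300, 0.5700], [0.1300, 0.8700]]
After raising P to the power 5:
P^5(1,0) = 0.1853

0.1853


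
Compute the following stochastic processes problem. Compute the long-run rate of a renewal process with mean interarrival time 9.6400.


Long-run renewal rate = 1/E(X)
= 1/9.6400
= 0.1037

0.1037


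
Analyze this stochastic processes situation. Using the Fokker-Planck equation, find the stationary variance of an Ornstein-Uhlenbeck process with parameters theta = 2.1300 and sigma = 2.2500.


Stationary variance = sigma^2 / (2*theta)
= 2.2500^2 / (2*2.1300)
= 5.0625 / 4.2600
= 1.1884

1.1884


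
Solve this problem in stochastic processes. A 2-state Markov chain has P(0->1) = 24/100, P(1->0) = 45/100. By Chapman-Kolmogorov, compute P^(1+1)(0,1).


P^2 = P^1 * P^1
Computing via matrix multiplication of the transition matrix.
Entry (0,1) of P^2 = 0.3144

0.3144


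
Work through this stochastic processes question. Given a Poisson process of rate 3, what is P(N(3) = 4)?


P(N(t)=k) = (lambda*t)^k * exp(-lambda*t) / k!
lambda*t = 9
= 9^4 * exp(-9) / 4!
= 6561 * 1.2341e-04 / 24
= 0.0337

0.0337


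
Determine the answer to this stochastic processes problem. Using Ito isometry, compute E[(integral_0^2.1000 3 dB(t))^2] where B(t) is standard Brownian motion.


By Ito isometry: E[(int f dB)^2] = int f^2 dt
= 3^2 * 2.1000
= 9 * 2.1000 = 18.9000

18.9000


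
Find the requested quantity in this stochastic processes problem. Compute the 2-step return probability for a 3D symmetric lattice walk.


P(return in 2 steps) = P(reverse first step) = 1/(2d)
= 1/6
= 0.1667

0.1667


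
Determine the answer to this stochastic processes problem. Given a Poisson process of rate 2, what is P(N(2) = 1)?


P(N(t)=k) = (lambda*t)^k * exp(-lambda*t) / k!
lambda*t = 4
= 4^1 * exp(-4) / 1!
= 4 * 0.0183 / 1
= 0.0733

0.0733


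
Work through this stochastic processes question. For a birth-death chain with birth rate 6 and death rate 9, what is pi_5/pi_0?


For birth-death process, pi_n/pi_0 = (lambda/mu)^n
= (6/9)^5
= 0.1317

0.1317


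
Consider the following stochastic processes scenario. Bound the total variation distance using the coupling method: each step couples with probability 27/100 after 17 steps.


TV distance bound <= (1-delta)^n
= (1 - 0.2700)^17
= 0.7300^17
= 0.0047

0.0047


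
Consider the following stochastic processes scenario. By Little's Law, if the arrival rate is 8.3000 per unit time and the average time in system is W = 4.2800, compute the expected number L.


Little's Law: L = lambda * W
= 8.3000 * 4.2800
= 35.5240

35.5240


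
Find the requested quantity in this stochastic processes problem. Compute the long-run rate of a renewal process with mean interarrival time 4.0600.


Long-run renewal rate = 1/E(X)
= 1/4.0600
= 0.2463

0.2463


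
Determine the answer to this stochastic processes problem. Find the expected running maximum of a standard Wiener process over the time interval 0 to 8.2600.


E(max B(s)) = sqrt(2t/pi)
= sqrt(2*8.2600/pi)
= sqrt(5.2585)
= 2.2931

2.2931


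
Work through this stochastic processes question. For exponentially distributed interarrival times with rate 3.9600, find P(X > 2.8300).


P(X > t) = exp(-lambda * t)
= exp(-3.9600 * 2.8300)
= exp(-11.2068) = 1.3582e-05

1.3582e-05


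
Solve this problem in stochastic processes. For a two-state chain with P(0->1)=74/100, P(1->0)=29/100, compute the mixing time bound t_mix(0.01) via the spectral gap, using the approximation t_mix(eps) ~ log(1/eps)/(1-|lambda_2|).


lambda_2 = |1 - p01 - p10| = |1 - 0.7400 - 0.2900| = 0.0300
t_mix ~ log(1/eps)/(1 - |lambda_2|)
= log(100)/(1 - 0.0300) = 4.6052/0.9700
= 4.7476

4.7476


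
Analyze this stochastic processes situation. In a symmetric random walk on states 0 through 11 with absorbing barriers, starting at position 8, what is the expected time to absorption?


For symmetric RW on 0,...,N with absorbing barriers, E(i) = i*(N-i)
E(8) = 8 * 3 = 24

24


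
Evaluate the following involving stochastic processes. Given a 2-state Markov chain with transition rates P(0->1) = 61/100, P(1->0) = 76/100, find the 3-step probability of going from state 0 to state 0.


Computing P^3 by matrix multiplication.
P = [[0.3900, 0.6100], [0.7600, 0.2400]]
After raising P to the power 3:
P^3(0,0) = 0.5322

0.5322


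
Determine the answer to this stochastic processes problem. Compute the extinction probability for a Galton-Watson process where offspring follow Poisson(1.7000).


Since mu = 1.7000 > 1, extinction prob q < 1.
Solve s = exp(mu*(s-1)) iteratively.
q = 0.3088

0.3088


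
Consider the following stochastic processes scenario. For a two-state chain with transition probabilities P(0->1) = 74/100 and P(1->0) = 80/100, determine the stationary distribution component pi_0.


Stationary distribution: pi_0 = p10/(p01+p10), pi_1 = p01/(p01+p10)
p01 = 0.7400, p10 = 0.8000
pi_0 = 0.5195

0.5195


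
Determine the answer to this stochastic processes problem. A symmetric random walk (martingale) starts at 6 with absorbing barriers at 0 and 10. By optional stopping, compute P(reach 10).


By optional stopping theorem: E(M at tau) = M(0) = 6
P(hit 10)*10 + P(hit 0)*0 = 6
P(hit 10) = (6 - 0)/(10 - 0) = 3/5 = 0.6000

0.6000


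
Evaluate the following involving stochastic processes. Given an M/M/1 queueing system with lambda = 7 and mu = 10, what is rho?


rho = lambda/mu
= 7/10
= 0.7000

0.7000


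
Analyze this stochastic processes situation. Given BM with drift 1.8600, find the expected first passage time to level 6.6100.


Expected first passage time = a/mu
= 6.6100/1.8600
= 3.5538

3.5538


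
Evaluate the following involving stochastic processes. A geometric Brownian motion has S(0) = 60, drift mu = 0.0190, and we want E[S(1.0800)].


E[S(t)] = S(0) * exp(mu * t)
= 60 * exp(0.0190 * 1.0800)
= 60 * 1.0207
= 61.2439

61.2439


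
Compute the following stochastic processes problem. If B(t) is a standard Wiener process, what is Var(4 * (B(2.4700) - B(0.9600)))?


Var(alpha*(B(t)-B(s))) = alpha^2 * (t-s)
= 4^2 * (2.4700 - 0.9600)
= 16 * 1.5100
= 24.1600

24.1600


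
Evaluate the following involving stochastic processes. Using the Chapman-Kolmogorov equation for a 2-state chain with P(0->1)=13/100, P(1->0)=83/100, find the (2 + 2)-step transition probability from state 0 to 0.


P^4 = P^2 * P^2
Computing via matrix multiplication of the transition matrix.
Entry (0,0) of P^4 = 0.8646

0.8646


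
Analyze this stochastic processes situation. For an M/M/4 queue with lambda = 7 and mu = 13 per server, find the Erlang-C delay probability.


a = lambda/mu = 0.5385
rho = a/c = 0.1346
Erlang-C formula applied:
C(c,a) = 0.0024

0.0024


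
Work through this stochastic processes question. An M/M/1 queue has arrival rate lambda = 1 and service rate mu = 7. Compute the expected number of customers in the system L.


rho = 1/7 = 0.1429
L = rho/(1-rho)
= 0.1429/0.8571
= 0.1667

0.1667


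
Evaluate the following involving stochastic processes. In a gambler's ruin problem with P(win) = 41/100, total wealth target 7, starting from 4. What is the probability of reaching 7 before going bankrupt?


Gambler's ruin formula:
r = q/p = 0.5900/0.4100 = 1.4390
P(win) = (1 - r^i)/(1 - r^N)
= (1 - 1.4390^4)/(1 - 1.4390^7)
= 0.2792

0.2792


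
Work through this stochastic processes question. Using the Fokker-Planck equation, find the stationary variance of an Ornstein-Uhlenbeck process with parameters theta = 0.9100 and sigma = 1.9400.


Stationary variance = sigma^2 / (2*theta)
= 1.9400^2 / (2*0.9100)
= 3.7636 / 1.8200
= 2.0679

2.0679


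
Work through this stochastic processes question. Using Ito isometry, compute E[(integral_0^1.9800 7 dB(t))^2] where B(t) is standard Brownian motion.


By Ito isometry: E[(int f dB)^2] = int f^2 dt
= 7^2 * 1.9800
= 49 * 1.9800 = 97.0200

97.0200


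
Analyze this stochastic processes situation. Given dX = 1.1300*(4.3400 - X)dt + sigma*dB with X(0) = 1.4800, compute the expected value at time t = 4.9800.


E[X(t)] = mu + (X(0) - mu)*exp(-theta*t)
= 4.3400 + (1.4800 - 4.3400)*exp(-1.1300*4.9800)
= 4.3400 + -2.8600 * 0.0036
= 4.3297

4.3297


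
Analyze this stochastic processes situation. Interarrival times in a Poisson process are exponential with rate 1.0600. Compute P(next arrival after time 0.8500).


P(X > t) = exp(-lambda * t)
= exp(-1.0600 * 0.8500)
= exp(-0.9010) = 0.4062

0.4062


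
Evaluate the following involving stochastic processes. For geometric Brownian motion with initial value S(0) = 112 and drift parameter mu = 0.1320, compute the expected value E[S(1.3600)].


E[S(t)] = S(0) * exp(mu * t)
= 112 * exp(0.1320 * 1.3600)
= 112 * 1.1966
= 134.0240

134.0240


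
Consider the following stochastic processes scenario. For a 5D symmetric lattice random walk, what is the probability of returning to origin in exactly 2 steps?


P(return in 2 steps) = P(reverse first step) = 1/(2d)
= 1/10
= 0.1000

0.1000


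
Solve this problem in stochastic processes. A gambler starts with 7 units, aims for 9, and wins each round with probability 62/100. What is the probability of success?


Gambler's ruin formula:
r = q/p = 0.3800/0.6200 = 0.6129
P(win) = (1 - r^i)/(1 - r^N)
= (1 - 0.6129^7)/(1 - 0.6129^9)
= 0.9795

0.9795


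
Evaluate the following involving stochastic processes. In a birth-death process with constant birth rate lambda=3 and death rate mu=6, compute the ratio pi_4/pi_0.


For birth-death process, pi_n/pi_0 = (lambda/mu)^n
= (3/6)^4
= 0.0625

0.0625


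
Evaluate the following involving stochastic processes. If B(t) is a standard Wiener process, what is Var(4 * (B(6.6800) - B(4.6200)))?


Var(alpha*(B(t)-B(s))) = alpha^2 * (t-s)
= 4^2 * (6.6800 - 4.6200)
= 16 * 2.0600
= 32.9600

32.9600


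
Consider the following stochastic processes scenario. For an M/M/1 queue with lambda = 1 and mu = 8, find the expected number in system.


rho = 1/8 = 0.1250
L = rho/(1-rho)
= 0.1250/0.8750
= 0.1429

0.1429


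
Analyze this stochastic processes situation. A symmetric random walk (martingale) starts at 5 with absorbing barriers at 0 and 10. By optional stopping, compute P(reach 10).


By optional stopping theorem: E(M at tau) = M(0) = 5
P(hit 10)*10 + P(hit 0)*0 = 5
P(hit 10) = (5 - 0)/(10 - 0) = 1/2 = 0.5000

0.5000


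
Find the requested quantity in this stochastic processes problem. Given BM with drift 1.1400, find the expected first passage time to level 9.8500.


Expected first passage time = a/mu
= 9.8500/1.1400
= 8.6404

8.6404


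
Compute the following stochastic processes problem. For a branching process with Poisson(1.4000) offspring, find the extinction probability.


Since mu = 1.4000 > 1, extinction prob q < 1.
Solve s = exp(mu*(s-1)) iteratively.
q = 0.4890

0.4890


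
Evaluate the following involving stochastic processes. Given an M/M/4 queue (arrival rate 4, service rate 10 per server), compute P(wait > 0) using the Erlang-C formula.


a = lambda/mu = 0.4000
rho = a/c = 0.1000
Erlang-C formula applied:
C(c,a) = 7.9444e-04

7.9444e-04


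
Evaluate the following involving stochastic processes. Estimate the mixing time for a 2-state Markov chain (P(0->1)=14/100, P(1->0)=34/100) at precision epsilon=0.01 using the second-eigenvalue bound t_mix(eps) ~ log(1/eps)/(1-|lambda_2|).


lambda_2 = |1 - p01 - p10| = |1 - 0.1400 - 0.3400| = 0.5200
t_mix ~ log(1/eps)/(1 - |lambda_2|)
= log(100)/(1 - 0.5200) = 4.6052/0.4800
= 9.5941

9.5941


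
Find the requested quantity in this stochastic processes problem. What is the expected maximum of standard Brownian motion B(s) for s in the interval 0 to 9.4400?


E(max B(s)) = sqrt(2t/pi)
= sqrt(2*9.4400/pi)
= sqrt(6.0097)
= 2.4515

2.4515


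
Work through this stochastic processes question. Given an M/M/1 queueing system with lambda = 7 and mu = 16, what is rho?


rho = lambda/mu
= 7/16
= 0.4375

0.4375


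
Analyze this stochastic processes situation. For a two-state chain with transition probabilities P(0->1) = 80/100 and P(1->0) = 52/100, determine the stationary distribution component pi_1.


Stationary distribution: pi_0 = p10/(p01+p10), pi_1 = p01/(p01+p10)
p01 = 0.8000, p10 = 0.5200
pi_1 = 0.6061

0.6061


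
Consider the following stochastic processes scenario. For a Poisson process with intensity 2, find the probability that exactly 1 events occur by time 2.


P(N(t)=k) = (lambda*t)^k * exp(-lambda*t) / k!
lambda*t = 4
= 4^1 * exp(-4) / 1!
= 4 * 0.0183 / 1
= 0.0733

0.0733


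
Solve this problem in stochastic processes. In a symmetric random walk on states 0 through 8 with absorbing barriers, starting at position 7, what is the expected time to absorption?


For symmetric RW on 0,...,N with absorbing barriers, E(i) = i*(N-i)
E(7) = 7 * 1 = 7

7


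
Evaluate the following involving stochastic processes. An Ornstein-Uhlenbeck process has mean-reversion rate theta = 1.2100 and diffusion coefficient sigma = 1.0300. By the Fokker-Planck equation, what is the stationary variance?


Stationary variance = sigma^2 / (2*theta)
= 1.0300^2 / (2*1.2100)
= 1.0609 / 2.4200
= 0.4384

0.4384


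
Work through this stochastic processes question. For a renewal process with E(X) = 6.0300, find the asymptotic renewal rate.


Long-run renewal rate = 1/E(X)
= 1/6.0300
= 0.1658

0.1658


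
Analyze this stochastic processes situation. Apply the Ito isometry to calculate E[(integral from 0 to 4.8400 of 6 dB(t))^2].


By Ito isometry: E[(int f dB)^2] = int f^2 dt
= 6^2 * 4.8400
= 36 * 4.8400 = 174.2400

174.2400


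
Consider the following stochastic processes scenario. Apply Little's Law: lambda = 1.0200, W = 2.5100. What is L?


Little's Law: L = lambda * W
= 1.0200 * 2.5100
= 2.5602

2.5602


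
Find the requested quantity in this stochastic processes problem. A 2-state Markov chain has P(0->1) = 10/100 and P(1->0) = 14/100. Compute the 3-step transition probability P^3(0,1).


Computing P^3 by matrix multiplication.
P = [[0.9000, 0.1000], [0.1400, 0.8600]]
After raising P to the power 3:
P^3(0,1) = 0.2338

0.2338


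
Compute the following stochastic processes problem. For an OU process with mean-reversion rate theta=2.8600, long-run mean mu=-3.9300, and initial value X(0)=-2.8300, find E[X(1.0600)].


E[X(t)] = mu + (X(0) - mu)*exp(-theta*t)
= -3.9300 + (-2.8300 - -3.9300)*exp(-2.8600*1.0600)
= -3.9300 + 1.1000 * 0.0482
= -3.8769

-3.8769


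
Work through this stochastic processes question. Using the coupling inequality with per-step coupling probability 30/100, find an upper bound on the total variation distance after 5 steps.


TV distance bound <= (1-delta)^n
= (1 - 0.3000)^5
= 0.7000^5
= 0.1681

0.1681


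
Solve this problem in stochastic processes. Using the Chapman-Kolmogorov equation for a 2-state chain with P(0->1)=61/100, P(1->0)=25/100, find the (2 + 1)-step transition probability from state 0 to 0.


P^3 = P^2 * P^1
Computing via matrix multiplication of the transition matrix.
Entry (0,0) of P^3 = 0.2926

0.2926


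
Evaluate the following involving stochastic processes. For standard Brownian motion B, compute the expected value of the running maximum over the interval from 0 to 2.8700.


E(max B(s)) = sqrt(2t/pi)
= sqrt(2*2.8700/pi)
= sqrt(1.8271)
= 1.3517

1.3517


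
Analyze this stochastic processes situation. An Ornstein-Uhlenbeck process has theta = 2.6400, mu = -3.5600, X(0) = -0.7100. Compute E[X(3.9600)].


E[X(t)] = mu + (X(0) - mu)*exp(-theta*t)
= -3.5600 + (-0.7100 - -3.5600)*exp(-2.6400*3.9600)
= -3.5600 + 2.8500 * 2.8821e-05
= -3.5599

-3.5599


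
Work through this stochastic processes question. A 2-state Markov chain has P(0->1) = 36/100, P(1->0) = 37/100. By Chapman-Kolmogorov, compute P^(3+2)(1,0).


P^5 = P^3 * P^2
Computing via matrix multiplication of the transition matrix.
Entry (1,0) of P^5 = 0.5061

0.5061


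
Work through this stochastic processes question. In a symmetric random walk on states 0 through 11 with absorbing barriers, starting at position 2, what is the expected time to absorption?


For symmetric RW on 0,...,N with absorbing barriers, E(i) = i*(N-i)
E(2) = 2 * 9 = 18

18


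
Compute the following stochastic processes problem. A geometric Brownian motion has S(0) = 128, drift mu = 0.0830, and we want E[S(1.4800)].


E[S(t)] = S(0) * exp(mu * t)
= 128 * exp(0.0830 * 1.4800)
= 128 * 1.1307
= 144.7300

144.7300


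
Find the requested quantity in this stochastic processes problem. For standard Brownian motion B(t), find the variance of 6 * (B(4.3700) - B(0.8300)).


Var(alpha*(B(t)-B(s))) = alpha^2 * (t-s)
= 6^2 * (4.3700 - 0.8300)
= 36 * 3.5400
= 127.4400

127.4400


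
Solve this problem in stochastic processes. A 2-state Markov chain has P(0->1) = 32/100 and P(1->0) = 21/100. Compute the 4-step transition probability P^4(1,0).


Computing P^4 by matrix multiplication.
P = [[0.6800, 0.3200], [0.2100, 0.7900]]
After raising P to the power 4:
P^4(1,0) = 0.3769

0.3769


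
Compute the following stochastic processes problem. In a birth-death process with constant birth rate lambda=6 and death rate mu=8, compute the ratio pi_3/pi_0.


For birth-death process, pi_n/pi_0 = (lambda/mu)^n
= (6/8)^3
= 0.4219

0.4219


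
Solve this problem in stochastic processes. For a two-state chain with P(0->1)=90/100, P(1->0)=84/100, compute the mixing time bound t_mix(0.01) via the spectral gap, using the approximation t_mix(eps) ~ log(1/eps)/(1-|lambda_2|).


lambda_2 = |1 - p01 - p10| = |1 - 0.9000 - 0.8400| = 0.7400
t_mix ~ log(1/eps)/(1 - |lambda_2|)
= log(100)/(1 - 0.7400) = 4.6052/0.2600
= 17.7122

17.7122


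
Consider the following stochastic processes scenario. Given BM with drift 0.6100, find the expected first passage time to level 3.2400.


Expected first passage time = a/mu
= 3.2400/0.6100
= 5.3115

5.3115


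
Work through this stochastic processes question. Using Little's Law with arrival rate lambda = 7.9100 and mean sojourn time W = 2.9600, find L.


Little's Law: L = lambda * W
= 7.9100 * 2.9600
= 23.4136

23.4136


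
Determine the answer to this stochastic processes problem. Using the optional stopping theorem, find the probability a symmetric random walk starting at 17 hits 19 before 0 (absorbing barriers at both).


By optional stopping theorem: E(M at tau) = M(0) = 17
P(hit 19)*19 + P(hit 0)*0 = 17
P(hit 19) = (17 - 0)/(19 - 0) = 17/19 = 0.8947

0.8947


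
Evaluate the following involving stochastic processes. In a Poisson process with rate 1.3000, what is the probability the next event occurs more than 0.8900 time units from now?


P(X > t) = exp(-lambda * t)
= exp(-1.3000 * 0.8900)
= exp(-1.1570) = 0.3144

0.3144


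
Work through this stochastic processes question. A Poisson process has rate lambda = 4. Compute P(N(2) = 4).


P(N(t)=k) = (lambda*t)^k * exp(-lambda*t) / k!
lambda*t = 8
= 8^4 * exp(-8) / 4!
= 4096 * 3.3546e-04 / 24
= 0.0573

0.0573
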